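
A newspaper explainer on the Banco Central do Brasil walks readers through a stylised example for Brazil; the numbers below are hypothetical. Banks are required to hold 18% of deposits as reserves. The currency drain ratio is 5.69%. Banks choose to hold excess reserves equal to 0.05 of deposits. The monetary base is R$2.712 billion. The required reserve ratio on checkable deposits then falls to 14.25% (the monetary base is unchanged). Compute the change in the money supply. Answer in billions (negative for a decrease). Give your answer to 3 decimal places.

Initially m₁ = (1 + 0.0569) / (0.18 + 0.05 + 0.0569) ≈ 3.68386, so M₁ = 3.68386 × 2.712 ≈ 9.9906 billion.
After the change m₂ = (1 + 0.0569) / (0.1425 + 0.05 + 0.0569) ≈ 4.23777, so M₂ = 4.23777 × 2.712 ≈ 11.4928 billion.
ΔM = M₂ − M₁ = 11.4928 − 9.9906 = 1.5022 billion.

R$1.502 billion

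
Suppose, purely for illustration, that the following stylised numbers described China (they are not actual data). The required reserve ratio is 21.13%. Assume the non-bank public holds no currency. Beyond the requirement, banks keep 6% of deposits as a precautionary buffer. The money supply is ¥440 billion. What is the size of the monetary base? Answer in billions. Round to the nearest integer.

The money multiplier is m = 1 / (rr + e) = 1 / (0.2113 + 0.06) ≈ 3.6860.
MB = M / m = 440 / 3.6860 ≈ 119.3706 billion.

¥119 billion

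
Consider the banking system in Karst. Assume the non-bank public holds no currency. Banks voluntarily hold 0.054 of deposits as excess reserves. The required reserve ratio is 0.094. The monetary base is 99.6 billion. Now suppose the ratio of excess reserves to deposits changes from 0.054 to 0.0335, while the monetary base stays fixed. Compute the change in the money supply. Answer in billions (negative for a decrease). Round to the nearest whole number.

Initially m₁ = 1 / (0.094 + 0.054) ≈ 6.7568, so M₁ = 6.7568 × 99.6 ≈ 672.9773 billion.
After the change m₂ = 1 / (0.094 + 0.0335) ≈ 7.8431, so M₂ = 7.8431 × 99.6 ≈ 781.1728 billion.
ΔM = M₂ − M₁ = 781.1728 − 672.9773 = 108.1955 billion.

108 billion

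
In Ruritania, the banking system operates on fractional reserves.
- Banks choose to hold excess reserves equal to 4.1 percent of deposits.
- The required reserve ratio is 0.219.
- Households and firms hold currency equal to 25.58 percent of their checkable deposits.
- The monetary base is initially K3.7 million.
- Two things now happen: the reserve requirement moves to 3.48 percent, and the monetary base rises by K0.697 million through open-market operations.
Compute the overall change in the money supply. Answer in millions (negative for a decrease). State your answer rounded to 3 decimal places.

Before: m₁ = (1 + 0.2558) / (0.219 + 0.041 + 0.2558) ≈ 2.43466, MB₁ = 3.7, so M₁ = 2.43466 × 3.7 ≈ 9.0082 million.
After: m₂ = (1 + 0.2558) / (0.0348 + 0.041 + 0.2558) ≈ 3.78709, MB₂ = 3.7 + 0.697 = 4.397, so M₂ = 3.78709 × 4.397 ≈ 16.6518 million.
ΔM = M₂ − M₁ = 16.6518 − 9.0082 = 7.6436 million.

K7.644 million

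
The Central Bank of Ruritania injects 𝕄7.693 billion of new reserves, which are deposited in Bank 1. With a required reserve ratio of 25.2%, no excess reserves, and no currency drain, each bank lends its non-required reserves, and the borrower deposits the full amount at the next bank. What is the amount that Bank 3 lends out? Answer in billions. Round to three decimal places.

Each bank lends a fraction (1 − rr) = 0.7480 of the deposit it receives, so Bank 3 receives 7.693·0.7480^2 and lends 7.693·0.7480^3 ≈ 3.2196 billion.

𝕄3.220 billion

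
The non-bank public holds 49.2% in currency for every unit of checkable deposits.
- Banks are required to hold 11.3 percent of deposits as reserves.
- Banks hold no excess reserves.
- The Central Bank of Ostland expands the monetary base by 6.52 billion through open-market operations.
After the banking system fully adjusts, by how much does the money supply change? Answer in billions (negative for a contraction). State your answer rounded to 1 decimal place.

The money multiplier is m = (1 + c) / (rr + c) = (1 + 0.492) / (0.113 + 0.492) ≈ 2.4661.
The purchase adds 6.52 billion of base, so ΔM = m × ΔMB = 2.4661 × (+6.52) ≈ 16.079 billion.

16.1 billion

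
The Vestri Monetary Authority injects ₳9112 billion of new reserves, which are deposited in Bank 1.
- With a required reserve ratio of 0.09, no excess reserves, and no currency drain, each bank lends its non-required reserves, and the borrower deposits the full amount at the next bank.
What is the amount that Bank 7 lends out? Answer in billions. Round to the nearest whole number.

₳4709 billion

Each bank lends a fraction (1 − rr) = 0.9100 of the deposit it receives, so Bank 7 receives 9112·0.9100^6 and lends 9112·0.9100^7 ≈ 4708.7264 billion.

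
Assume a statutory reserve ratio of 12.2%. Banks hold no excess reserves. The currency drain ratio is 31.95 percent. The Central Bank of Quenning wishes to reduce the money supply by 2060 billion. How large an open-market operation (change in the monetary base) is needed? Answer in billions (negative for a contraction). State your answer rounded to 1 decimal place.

-689.3 billion

The money multiplier is m = (1 + c) / (rr + c) = (1 + 0.3195) / (0.122 + 0.3195) ≈ 2.988675.
ΔMB = ΔM / m = (−2060) / 2.988675 ≈ -689.2687 billion.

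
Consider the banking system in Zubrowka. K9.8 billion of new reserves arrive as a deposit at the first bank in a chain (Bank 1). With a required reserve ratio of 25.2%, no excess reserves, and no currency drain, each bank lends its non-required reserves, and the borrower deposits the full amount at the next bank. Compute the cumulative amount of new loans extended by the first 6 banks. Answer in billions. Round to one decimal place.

Bank i lends (1 − rr)^i of the original deposit: Bank 1 lends 9.8·0.7480 = 7.3304, Bank 2 lends 9.8·0.7480² ≈ 5.4831, and so on.
Summing a geometric series: total = 9.8·[0.7480·(1 − 0.7480^6) / (1 − 0.7480)] ≈ 23.9940 billion.

K24.0 billion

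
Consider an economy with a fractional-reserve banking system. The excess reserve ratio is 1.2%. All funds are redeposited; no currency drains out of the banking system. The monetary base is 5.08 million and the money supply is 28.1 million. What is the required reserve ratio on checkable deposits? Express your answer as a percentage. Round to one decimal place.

16.9%

Using m = M/MB = 28.1/5.08 ≈ 5.531496. Since m = (1 + c)/(c + rr + e), the denominator satisfies c + rr + e = (1 + c)/m = (1 + 0) / 5.531496 ≈ 0.180783.
With c = 0 and e = 0.012, the required reserve ratio on checkable deposits is 0.180783 − 0 − 0.012 = 0.168783.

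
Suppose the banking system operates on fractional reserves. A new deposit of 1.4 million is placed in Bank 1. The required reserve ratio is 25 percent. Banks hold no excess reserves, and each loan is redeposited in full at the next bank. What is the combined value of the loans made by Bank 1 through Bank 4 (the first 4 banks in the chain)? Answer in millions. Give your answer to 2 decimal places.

2.87 million

Bank i lends (1 − rr)^i of the original deposit: Bank 1 lends 1.4·0.7500 = 1.0500, Bank 2 lends 1.4·0.7500² = 0.7875, and so on.
Summing a geometric series: total = 1.4·[0.7500·(1 − 0.7500^4) / (1 − 0.7500)] ≈ 2.8711 million.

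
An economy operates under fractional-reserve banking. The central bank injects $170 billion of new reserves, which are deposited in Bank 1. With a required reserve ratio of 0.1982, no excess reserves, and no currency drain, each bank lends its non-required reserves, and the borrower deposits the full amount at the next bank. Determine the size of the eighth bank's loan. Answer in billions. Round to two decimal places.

$29.04 billion

Each bank lends a fraction (1 − rr) = 0.8018 of the deposit it receives, so Bank 8 receives 170·0.8018^7 and lends 170·0.8018^8 ≈ 29.0387 billion.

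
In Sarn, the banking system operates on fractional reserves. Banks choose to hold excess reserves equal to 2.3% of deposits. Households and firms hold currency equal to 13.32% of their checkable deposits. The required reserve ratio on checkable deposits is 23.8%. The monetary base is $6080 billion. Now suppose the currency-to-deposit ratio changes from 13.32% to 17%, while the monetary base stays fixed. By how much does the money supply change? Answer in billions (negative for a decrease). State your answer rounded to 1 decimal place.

-973.2 billion

Initially m₁ = (1 + 0.1332) / (0.238 + 0.023 + 0.1332) ≈ 2.874683, so M₁ = 2.874683 × 6080 ≈ 17478.0726 billion.
After the change m₂ = (1 + 0.17) / (0.238 + 0.023 + 0.17) ≈ 2.714617, so M₂ = 2.714617 × 6080 ≈ 16504.8714 billion.
ΔM = M₂ − M₁ = 16504.8714 − 17478.0726 = -973.2012 billion.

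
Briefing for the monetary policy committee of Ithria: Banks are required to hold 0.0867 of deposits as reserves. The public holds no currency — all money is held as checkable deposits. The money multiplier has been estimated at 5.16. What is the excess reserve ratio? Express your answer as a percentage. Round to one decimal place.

10.7%

Using m = 5.16. Since m = (1 + c)/(c + rr + e), the denominator satisfies c + rr + e = (1 + c)/m = (1 + 0) / 5.16 ≈ 0.193798.
With c = 0 and rr = 0.0867, the excess reserve ratio is 0.193798 − 0 − 0.0867 = 0.107098.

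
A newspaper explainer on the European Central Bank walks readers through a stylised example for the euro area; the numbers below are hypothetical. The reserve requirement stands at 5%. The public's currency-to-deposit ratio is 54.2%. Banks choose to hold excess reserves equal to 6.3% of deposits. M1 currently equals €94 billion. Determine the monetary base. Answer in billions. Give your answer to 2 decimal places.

The money multiplier is m = (1 + c) / (rr + e + c) = (1 + 0.542) / (0.05 + 0.063 + 0.542) ≈ 2.35420.
MB = M / m = 94 / 2.35420 ≈ 39.9286 billion.

€39.93 billion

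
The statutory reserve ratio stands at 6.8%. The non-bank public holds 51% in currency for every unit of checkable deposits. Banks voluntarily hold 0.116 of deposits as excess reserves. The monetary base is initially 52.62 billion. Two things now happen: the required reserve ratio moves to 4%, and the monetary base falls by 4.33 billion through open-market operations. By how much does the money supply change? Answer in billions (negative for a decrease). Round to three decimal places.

Before: m₁ = (1 + 0.51) / (0.068 + 0.116 + 0.51) ≈ 2.175793, MB₁ = 52.62, so M₁ = 2.175793 × 52.62 ≈ 114.4902 billion.
After: m₂ = (1 + 0.51) / (0.04 + 0.116 + 0.51) ≈ 2.267267, MB₂ = 52.62 − 4.33 = 48.29, so M₂ = 2.267267 × 48.29 ≈ 109.4863 billion.
ΔM = M₂ − M₁ = 109.4863 − 114.4902 = -5.0039 billion.

-5.004 billion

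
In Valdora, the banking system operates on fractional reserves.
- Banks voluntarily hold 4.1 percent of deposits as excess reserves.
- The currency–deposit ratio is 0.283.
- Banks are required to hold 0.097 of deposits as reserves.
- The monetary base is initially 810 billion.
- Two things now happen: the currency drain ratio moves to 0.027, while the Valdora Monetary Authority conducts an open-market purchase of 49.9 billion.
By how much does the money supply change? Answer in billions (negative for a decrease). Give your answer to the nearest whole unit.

Before: m₁ = (1 + 0.283) / (0.097 + 0.041 + 0.283) ≈ 3.0475, MB₁ = 810, so M₁ = 3.0475 × 810 = 2468.475 billion.
After: m₂ = (1 + 0.027) / (0.097 + 0.041 + 0.027) ≈ 6.2242, MB₂ = 810 + 49.9 = 859.9, so M₂ = 6.2242 × 859.9 ≈ 5352.1896 billion.
ΔM = M₂ − M₁ = 5352.1896 − 2468.475 = 2883.7146 billion.

2884 billion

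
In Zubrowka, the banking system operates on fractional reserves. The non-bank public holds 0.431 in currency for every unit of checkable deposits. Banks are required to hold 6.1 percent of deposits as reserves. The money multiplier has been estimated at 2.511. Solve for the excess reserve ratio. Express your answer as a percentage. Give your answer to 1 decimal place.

7.8%

Using m = 2.511. Since m = (1 + c)/(c + rr + e), the denominator satisfies c + rr + e = (1 + c)/m = (1 + 0.431) / 2.511 ≈ 0.569892.
With c = 0.431 and rr = 0.061, the excess reserve ratio is 0.569892 − 0.431 − 0.061 = 0.077892.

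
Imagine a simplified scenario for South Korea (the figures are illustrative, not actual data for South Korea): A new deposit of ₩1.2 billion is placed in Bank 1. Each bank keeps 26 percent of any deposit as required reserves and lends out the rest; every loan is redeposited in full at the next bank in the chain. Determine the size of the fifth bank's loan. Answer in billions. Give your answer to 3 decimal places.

₩0.266 billion

Each bank lends a fraction (1 − rr) = 0.7400 of the deposit it receives, so Bank 5 receives 1.2·0.7400^4 and lends 1.2·0.7400^5 ≈ 0.2663 billion.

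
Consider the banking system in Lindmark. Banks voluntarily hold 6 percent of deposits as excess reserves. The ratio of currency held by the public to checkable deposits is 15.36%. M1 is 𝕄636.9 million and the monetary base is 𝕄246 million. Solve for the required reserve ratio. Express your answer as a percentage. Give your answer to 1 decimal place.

23.2%

Using m = M/MB = 636.9/246 ≈ 2.589024. Since m = (1 + c)/(c + rr + e), the denominator satisfies c + rr + e = (1 + c)/m = (1 + 0.1536) / 2.589024 ≈ 0.445573.
With c = 0.1536 and e = 0.06, the required reserve ratio is 0.445573 − 0.1536 − 0.06 = 0.231973.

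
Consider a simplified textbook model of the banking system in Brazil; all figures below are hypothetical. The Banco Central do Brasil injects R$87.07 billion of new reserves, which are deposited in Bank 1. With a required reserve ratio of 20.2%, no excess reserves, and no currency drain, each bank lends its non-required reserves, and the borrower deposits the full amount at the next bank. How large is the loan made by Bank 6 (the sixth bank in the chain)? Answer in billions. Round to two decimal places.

R$22.48 billion

Each bank lends a fraction (1 − rr) = 0.7980 of the deposit it receives, so Bank 6 receives 87.07·0.7980^5 and lends 87.07·0.7980^6 ≈ 22.4846 billion.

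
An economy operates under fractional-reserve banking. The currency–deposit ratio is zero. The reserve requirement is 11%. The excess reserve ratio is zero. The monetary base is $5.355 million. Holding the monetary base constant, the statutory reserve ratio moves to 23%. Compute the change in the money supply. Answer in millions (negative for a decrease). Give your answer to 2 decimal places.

-25.40 million

Initially m₁ = 1 / (0.11) ≈ 9.0909, so M₁ = 9.0909 × 5.355 ≈ 48.6818 million.
After the change m₂ = 1 / (0.23) ≈ 4.3478, so M₂ = 4.3478 × 5.355 ≈ 23.2825 million.
ΔM = M₂ − M₁ = 23.2825 − 48.6818 = -25.3993 million.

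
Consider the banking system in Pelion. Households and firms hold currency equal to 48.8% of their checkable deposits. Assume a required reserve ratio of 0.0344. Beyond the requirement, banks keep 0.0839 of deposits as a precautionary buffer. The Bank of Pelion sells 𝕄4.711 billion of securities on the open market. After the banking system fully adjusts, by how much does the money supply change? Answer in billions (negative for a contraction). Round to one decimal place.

-11.6 billion

The money multiplier is m = (1 + c) / (rr + e + c) = (1 + 0.488) / (0.0344 + 0.0839 + 0.488) ≈ 2.4542.
The sale removes 4.711 billion of base, so ΔM = m × ΔMB = 2.4542 × (−4.711) ≈ -11.5617 billion.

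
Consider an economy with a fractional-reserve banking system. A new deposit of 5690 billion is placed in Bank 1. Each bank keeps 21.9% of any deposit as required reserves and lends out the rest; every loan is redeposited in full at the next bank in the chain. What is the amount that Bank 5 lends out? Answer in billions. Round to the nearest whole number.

Each bank lends a fraction (1 − rr) = 0.7810 of the deposit it receives, so Bank 5 receives 5690·0.7810^4 and lends 5690·0.7810^5 ≈ 1653.3600 billion.

1653 billion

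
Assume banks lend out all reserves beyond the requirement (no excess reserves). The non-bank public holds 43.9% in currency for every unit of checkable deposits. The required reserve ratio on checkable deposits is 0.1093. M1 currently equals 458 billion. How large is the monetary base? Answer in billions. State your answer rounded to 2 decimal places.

The money multiplier is m = (1 + c) / (rr + c) = (1 + 0.439) / (0.1093 + 0.439) ≈ 2.624476.
MB = M / m = 458 / 2.624476 ≈ 174.511 billion.

174.51 billion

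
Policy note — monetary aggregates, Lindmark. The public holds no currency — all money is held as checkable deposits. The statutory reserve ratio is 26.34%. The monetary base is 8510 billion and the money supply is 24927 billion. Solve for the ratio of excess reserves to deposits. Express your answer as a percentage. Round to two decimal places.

7.80%

Using m = M/MB = 24927/8510 ≈ 2.929142. Since m = (1 + c)/(c + rr + e), the denominator satisfies c + rr + e = (1 + c)/m = (1 + 0) / 2.929142 ≈ 0.341397.
With c = 0 and rr = 0.2634, the ratio of excess reserves to deposits is 0.341397 − 0 − 0.2634 = 0.077997.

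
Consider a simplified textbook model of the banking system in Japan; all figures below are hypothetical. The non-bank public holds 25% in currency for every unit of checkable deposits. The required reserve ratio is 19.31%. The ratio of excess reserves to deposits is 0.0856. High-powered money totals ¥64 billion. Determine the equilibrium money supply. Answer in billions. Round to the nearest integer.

¥151 billion

The money multiplier is m = (1 + c) / (rr + e + c) = (1 + 0.25) / (0.1931 + 0.0856 + 0.25) ≈ 2.3643.
So M = m × MB = 2.3643 × 64 = 151.3152 billion.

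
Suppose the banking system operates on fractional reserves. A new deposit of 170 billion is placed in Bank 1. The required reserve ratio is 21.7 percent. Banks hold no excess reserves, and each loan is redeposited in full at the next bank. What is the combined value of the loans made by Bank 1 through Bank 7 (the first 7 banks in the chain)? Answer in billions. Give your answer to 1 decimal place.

502.7 billion

Bank i lends (1 − rr)^i of the original deposit: Bank 1 lends 170·0.7830 = 133.1100, Bank 2 lends 170·0.7830² ≈ 104.2251, and so on.
Summing a geometric series: total = 170·[0.7830·(1 − 0.7830^7) / (1 − 0.7830)] ≈ 502.7265 billion.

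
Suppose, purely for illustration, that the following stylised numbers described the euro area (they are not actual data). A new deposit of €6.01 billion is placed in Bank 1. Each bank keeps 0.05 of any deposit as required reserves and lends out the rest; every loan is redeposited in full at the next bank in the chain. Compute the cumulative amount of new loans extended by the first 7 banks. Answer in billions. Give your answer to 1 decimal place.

€34.4 billion

Bank i lends (1 − rr)^i of the original deposit: Bank 1 lends 6.01·0.9500 = 5.7095, Bank 2 lends 6.01·0.9500² ≈ 5.4240, and so on.
Summing a geometric series: total = 6.01·[0.9500·(1 − 0.9500^7) / (1 − 0.9500)] ≈ 34.4469 billion.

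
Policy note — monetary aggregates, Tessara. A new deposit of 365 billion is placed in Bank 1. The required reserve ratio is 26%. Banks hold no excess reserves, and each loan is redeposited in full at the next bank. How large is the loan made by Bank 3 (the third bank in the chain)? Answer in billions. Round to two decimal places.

147.91 billion

Each bank lends a fraction (1 − rr) = 0.7400 of the deposit it receives, so Bank 3 receives 365·0.7400^2 and lends 365·0.7400^3 ≈ 147.9068 billion.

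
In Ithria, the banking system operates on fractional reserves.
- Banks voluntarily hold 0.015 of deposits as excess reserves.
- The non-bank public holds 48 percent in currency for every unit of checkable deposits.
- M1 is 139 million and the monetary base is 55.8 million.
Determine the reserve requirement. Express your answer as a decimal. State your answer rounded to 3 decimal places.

0.099

Using m = M/MB = 139/55.8 ≈ 2.491039. Since m = (1 + c)/(c + rr + e), the denominator satisfies c + rr + e = (1 + c)/m = (1 + 0.48) / 2.491039 ≈ 0.594130.
With c = 0.48 and e = 0.015, the reserve requirement is 0.594130 − 0.48 − 0.015 = 0.09913.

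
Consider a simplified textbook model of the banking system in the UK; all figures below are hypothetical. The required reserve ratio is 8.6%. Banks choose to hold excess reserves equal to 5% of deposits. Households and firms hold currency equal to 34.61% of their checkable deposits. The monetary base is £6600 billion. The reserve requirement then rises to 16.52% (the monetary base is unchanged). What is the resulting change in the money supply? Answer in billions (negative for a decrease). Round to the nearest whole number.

-2600 billion

Initially m₁ = (1 + 0.3461) / (0.086 + 0.05 + 0.3461) ≈ 2.79216, so M₁ = 2.79216 × 6600 = 18428.256 billion.
After the change m₂ = (1 + 0.3461) / (0.1652 + 0.05 + 0.3461) ≈ 2.39818, so M₂ = 2.39818 × 6600 = 15827.988 billion.
ΔM = M₂ − M₁ = 15827.988 − 18428.256 = -2600.268 billion.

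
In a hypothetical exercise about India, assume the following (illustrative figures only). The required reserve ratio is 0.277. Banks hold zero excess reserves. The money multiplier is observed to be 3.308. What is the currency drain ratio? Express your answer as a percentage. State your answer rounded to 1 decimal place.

3.6%

Using m = 3.308. From m = (1 + c)/(c + rr + e), rearranging gives 1 + c = m·(c + rr + e), so c·(1 − m) = m·(rr + e) − 1.
Hence c = [m·(rr + e) − 1]/(1 − m) = [3.308 × (0.277 + 0) − 1] / (1 − 3.308) ≈ 0.036258.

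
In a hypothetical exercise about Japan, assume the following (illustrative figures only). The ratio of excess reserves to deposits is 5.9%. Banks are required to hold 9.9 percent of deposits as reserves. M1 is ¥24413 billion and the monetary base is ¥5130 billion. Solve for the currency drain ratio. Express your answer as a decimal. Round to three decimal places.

Using m = M/MB = 24413/5130 ≈ 4.758869. From m = (1 + c)/(c + rr + e), rearranging gives 1 + c = m·(c + rr + e), so c·(1 − m) = m·(rr + e) − 1.
Hence c = [m·(rr + e) − 1]/(1 − m) = [4.758869 × (0.099 + 0.059) − 1] / (1 − 4.758869) ≈ 0.066004.

0.066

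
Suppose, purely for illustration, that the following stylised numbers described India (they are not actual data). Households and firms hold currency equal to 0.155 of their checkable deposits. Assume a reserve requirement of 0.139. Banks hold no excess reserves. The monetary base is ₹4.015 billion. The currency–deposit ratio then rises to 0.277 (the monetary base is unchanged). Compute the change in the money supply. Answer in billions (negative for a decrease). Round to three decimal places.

Initially m₁ = (1 + 0.155) / (0.139 + 0.155) ≈ 3.92857, so M₁ = 3.92857 × 4.015 ≈ 15.7732 billion.
After the change m₂ = (1 + 0.277) / (0.139 + 0.277) ≈ 3.06971, so M₂ = 3.06971 × 4.015 ≈ 12.3249 billion.
ΔM = M₂ − M₁ = 12.3249 − 15.7732 = -3.4483 billion.

-3.448 billion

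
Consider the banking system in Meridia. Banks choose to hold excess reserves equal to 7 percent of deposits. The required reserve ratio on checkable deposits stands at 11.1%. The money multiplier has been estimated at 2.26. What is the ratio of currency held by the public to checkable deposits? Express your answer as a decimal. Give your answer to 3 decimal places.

0.469

Using m = 2.26. From m = (1 + c)/(c + rr + e), rearranging gives 1 + c = m·(c + rr + e), so c·(1 − m) = m·(rr + e) − 1.
Hence c = [m·(rr + e) − 1]/(1 − m) = [2.26 × (0.111 + 0.07) − 1] / (1 − 2.26) = 0.469000.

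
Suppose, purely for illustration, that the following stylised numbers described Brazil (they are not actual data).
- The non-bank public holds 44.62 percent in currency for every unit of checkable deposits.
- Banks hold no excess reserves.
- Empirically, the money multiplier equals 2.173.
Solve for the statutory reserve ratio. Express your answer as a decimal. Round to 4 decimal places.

Using m = 2.173. Since m = (1 + c)/(c + rr + e), the denominator satisfies c + rr + e = (1 + c)/m = (1 + 0.4462) / 2.173 ≈ 0.665532.
With c = 0.4462 and e = 0, the statutory reserve ratio is 0.665532 − 0.4462 − 0 = 0.219332.

0.2193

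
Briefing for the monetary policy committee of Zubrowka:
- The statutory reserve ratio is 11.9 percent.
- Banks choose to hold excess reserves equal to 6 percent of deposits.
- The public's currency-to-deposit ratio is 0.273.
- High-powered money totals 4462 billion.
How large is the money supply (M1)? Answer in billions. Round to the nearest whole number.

The money multiplier is m = (1 + c) / (rr + e + c) = (1 + 0.273) / (0.119 + 0.06 + 0.273) ≈ 2.81637.
So M = m × MB = 2.81637 × 4462 ≈ 12566.6429 billion.

12567 billion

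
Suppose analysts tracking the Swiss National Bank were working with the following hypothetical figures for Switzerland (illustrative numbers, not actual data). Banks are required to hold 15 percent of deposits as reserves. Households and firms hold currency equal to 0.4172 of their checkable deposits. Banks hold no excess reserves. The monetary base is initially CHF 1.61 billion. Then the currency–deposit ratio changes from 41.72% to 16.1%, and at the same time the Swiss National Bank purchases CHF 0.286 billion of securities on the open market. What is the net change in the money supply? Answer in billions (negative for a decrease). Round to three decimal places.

Before: m₁ = (1 + 0.4172) / (0.15 + 0.4172) ≈ 2.49859, MB₁ = 1.61, so M₁ = 2.49859 × 1.61 ≈ 4.0227 billion.
After: m₂ = (1 + 0.161) / (0.15 + 0.161) ≈ 3.73312, MB₂ = 1.61 + 0.286 = 1.896, so M₂ = 3.73312 × 1.896 ≈ 7.078 billion.
ΔM = M₂ − M₁ = 7.078 − 4.0227 = 3.0553 billion.

CHF 3.055 billion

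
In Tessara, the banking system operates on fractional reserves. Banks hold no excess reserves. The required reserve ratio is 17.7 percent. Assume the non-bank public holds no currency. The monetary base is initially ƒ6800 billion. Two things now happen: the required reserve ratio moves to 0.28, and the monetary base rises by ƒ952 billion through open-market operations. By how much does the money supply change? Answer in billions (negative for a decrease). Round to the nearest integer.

-10732 billion

Before: m₁ = 1 / (0.177) ≈ 5.64972, MB₁ = 6800, so M₁ = 5.64972 × 6800 = 38418.096 billion.
After: m₂ = 1 / (0.28) ≈ 3.57143, MB₂ = 6800 + 952 = 7752, so M₂ = 3.57143 × 7752 ≈ 27685.7254 billion.
ΔM = M₂ − M₁ = 27685.7254 − 38418.096 = -10732.3706 billion.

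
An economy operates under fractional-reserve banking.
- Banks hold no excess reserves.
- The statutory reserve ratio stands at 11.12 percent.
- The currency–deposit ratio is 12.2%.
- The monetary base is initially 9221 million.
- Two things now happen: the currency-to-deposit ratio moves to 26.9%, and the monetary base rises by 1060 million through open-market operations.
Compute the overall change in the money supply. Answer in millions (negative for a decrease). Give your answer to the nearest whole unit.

Before: m₁ = (1 + 0.122) / (0.1112 + 0.122) ≈ 4.811321, MB₁ = 9221, so M₁ = 4.811321 × 9221 ≈ 44365.1909 million.
After: m₂ = (1 + 0.269) / (0.1112 + 0.269) ≈ 3.337717, MB₂ = 9221 + 1060 = 10281, so M₂ = 3.337717 × 10281 ≈ 34315.0685 million.
ΔM = M₂ − M₁ = 34315.0685 − 44365.1909 = -10050.1224 million.

-10050 million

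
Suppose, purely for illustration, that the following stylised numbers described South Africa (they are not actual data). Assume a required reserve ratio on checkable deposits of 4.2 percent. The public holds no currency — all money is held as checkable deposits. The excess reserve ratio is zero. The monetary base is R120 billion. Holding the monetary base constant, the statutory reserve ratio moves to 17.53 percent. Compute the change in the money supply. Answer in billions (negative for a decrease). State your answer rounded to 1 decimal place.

-2172.6 billion

Initially m₁ = 1 / (0.042) ≈ 23.80952, so M₁ = 23.80952 × 120 = 2857.1424 billion.
After the change m₂ = 1 / (0.1753) ≈ 5.70451, so M₂ = 5.70451 × 120 = 684.5412 billion.
ΔM = M₂ − M₁ = 684.5412 − 2857.1424 = -2172.6012 billion.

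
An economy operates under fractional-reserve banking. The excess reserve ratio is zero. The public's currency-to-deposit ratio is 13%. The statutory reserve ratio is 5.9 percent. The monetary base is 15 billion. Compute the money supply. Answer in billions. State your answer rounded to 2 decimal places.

89.68 billion

The money multiplier is m = (1 + c) / (rr + c) = (1 + 0.13) / (0.059 + 0.13) ≈ 5.97884.
So M = m × MB = 5.97884 × 15 = 89.6826 billion.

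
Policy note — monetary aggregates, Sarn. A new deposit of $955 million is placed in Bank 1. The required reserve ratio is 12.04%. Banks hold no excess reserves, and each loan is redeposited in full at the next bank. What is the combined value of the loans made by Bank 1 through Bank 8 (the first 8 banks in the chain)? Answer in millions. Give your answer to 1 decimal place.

$4476.9 million

Bank i lends (1 − rr)^i of the original deposit: Bank 1 lends 955·0.8796 = 840.0180, Bank 2 lends 955·0.8796² ≈ 738.8798, and so on.
Summing a geometric series: total = 955·[0.8796·(1 − 0.8796^8) / (1 − 0.8796)] ≈ 4476.8715 million.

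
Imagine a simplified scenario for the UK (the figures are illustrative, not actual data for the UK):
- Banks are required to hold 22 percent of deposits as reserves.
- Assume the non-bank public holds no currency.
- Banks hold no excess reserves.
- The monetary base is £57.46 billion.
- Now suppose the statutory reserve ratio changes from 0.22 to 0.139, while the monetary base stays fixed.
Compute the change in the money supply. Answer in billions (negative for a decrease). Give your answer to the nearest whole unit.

£152 billion

Initially m₁ = 1 / (0.22) ≈ 4.5455, so M₁ = 4.5455 × 57.46 ≈ 261.1844 billion.
After the change m₂ = 1 / (0.139) ≈ 7.1942, so M₂ = 7.1942 × 57.46 ≈ 413.3787 billion.
ΔM = M₂ − M₁ = 413.3787 − 261.1844 = 152.1943 billion.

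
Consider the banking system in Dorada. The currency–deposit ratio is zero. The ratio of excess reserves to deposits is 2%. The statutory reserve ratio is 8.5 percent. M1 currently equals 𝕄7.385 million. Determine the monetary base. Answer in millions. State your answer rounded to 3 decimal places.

𝕄0.775 million

The money multiplier is m = 1 / (rr + e) = 1 / (0.085 + 0.02) ≈ 9.52381.
MB = M / m = 7.385 / 9.52381 ≈ 0.7754 million.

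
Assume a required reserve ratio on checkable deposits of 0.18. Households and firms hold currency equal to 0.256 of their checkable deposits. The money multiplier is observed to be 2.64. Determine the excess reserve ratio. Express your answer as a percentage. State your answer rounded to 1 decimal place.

4.0%

Using m = 2.64. Since m = (1 + c)/(c + rr + e), the denominator satisfies c + rr + e = (1 + c)/m = (1 + 0.256) / 2.64 ≈ 0.475758.
With c = 0.256 and rr = 0.18, the excess reserve ratio is 0.475758 − 0.256 − 0.18 = 0.039758.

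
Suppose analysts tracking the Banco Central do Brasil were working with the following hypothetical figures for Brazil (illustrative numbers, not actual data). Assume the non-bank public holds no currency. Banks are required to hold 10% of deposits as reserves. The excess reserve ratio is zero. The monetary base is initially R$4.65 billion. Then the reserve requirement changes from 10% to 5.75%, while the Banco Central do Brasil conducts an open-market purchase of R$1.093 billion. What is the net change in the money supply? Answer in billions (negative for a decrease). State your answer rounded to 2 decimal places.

R$53.38 billion

Before: m₁ = 1 / (0.1) = 10, MB₁ = 4.65, so M₁ = 10 × 4.65 = 46.5 billion.
After: m₂ = 1 / (0.0575) ≈ 17.3913, MB₂ = 4.65 + 1.093 = 5.743, so M₂ = 17.3913 × 5.743 ≈ 99.8782 billion.
ΔM = M₂ − M₁ = 99.8782 − 46.5 = 53.3782 billion.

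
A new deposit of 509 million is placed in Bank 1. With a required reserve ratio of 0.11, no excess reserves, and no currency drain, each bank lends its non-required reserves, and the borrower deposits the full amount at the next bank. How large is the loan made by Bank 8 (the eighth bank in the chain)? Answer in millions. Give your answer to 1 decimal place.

200.4 million

Each bank lends a fraction (1 − rr) = 0.8900 of the deposit it receives, so Bank 8 receives 509·0.8900^7 and lends 509·0.8900^8 ≈ 200.3724 million.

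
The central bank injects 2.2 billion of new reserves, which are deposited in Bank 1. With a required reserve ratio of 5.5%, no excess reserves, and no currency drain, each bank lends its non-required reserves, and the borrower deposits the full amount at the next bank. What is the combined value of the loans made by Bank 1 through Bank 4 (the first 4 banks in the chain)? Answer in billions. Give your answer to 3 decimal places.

Bank i lends (1 − rr)^i of the original deposit: Bank 1 lends 2.2·0.9450 = 2.0790, Bank 2 lends 2.2·0.9450² ≈ 1.9647, and so on.
Summing a geometric series: total = 2.2·[0.9450·(1 − 0.9450^4) / (1 − 0.9450)] ≈ 7.6547 billion.

7.655 billion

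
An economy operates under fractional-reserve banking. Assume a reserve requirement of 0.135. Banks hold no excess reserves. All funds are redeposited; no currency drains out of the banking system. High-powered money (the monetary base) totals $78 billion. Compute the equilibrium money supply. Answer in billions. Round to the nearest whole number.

$578 billion

With no currency drain or excess reserves, the money multiplier is m = 1/rr = 1/0.135 ≈ 7.4074.
Money supply M = m × MB = 7.4074 × 78 = 577.7772 billion.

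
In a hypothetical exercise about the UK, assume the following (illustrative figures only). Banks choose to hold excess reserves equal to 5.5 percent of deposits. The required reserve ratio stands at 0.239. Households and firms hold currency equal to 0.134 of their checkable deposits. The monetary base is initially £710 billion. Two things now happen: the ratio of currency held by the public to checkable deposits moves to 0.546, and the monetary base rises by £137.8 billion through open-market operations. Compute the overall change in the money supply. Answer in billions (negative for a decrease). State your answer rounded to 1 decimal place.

-320.8 billion

Before: m₁ = (1 + 0.134) / (0.239 + 0.055 + 0.134) ≈ 2.64953, MB₁ = 710, so M₁ = 2.64953 × 710 = 1881.1663 billion.
After: m₂ = (1 + 0.546) / (0.239 + 0.055 + 0.546) ≈ 1.84048, MB₂ = 710 + 137.8 = 847.8, so M₂ = 1.84048 × 847.8 ≈ 1560.3589 billion.
ΔM = M₂ − M₁ = 1560.3589 − 1881.1663 = -320.8074 billion.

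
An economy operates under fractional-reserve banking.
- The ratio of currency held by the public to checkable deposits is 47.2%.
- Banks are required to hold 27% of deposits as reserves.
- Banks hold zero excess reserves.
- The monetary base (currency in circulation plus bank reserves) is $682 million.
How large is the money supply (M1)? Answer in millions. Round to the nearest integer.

The money multiplier is m = (1 + c) / (rr + c) = (1 + 0.472) / (0.27 + 0.472) ≈ 1.9838.
So M = m × MB = 1.9838 × 682 = 1352.9516 million.

$1353 million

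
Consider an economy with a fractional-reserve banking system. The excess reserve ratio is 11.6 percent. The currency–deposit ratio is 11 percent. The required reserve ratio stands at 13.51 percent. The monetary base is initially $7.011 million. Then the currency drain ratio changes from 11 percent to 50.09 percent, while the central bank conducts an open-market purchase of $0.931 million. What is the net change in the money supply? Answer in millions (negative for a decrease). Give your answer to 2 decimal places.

-5.70 million

Before: m₁ = (1 + 0.11) / (0.1351 + 0.116 + 0.11) ≈ 3.0739, MB₁ = 7.011, so M₁ = 3.0739 × 7.011 ≈ 21.5511 million.
After: m₂ = (1 + 0.5009) / (0.1351 + 0.116 + 0.5009) ≈ 1.9959, MB₂ = 7.011 + 0.931 = 7.942, so M₂ = 1.9959 × 7.942 ≈ 15.8514 million.
ΔM = M₂ − M₁ = 15.8514 − 21.5511 = -5.6997 million.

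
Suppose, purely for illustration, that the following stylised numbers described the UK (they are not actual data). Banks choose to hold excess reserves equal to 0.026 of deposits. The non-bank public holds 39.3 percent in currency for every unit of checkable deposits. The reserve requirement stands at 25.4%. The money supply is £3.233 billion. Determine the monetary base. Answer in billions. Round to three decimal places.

£1.562 billion

The money multiplier is m = (1 + c) / (rr + e + c) = (1 + 0.393) / (0.254 + 0.026 + 0.393) ≈ 2.06984.
MB = M / m = 3.233 / 2.06984 ≈ 1.562 billion.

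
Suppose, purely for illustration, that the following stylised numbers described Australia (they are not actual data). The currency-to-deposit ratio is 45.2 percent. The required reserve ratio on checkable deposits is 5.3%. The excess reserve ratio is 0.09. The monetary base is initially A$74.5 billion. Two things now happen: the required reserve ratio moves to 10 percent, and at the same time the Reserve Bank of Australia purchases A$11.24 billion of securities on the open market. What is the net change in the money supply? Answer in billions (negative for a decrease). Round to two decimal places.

A$12.11 billion

Before: m₁ = (1 + 0.452) / (0.053 + 0.09 + 0.452) ≈ 2.44034, MB₁ = 74.5, so M₁ = 2.44034 × 74.5 ≈ 181.8053 billion.
After: m₂ = (1 + 0.452) / (0.1 + 0.09 + 0.452) ≈ 2.26168, MB₂ = 74.5 + 11.24 = 85.74, so M₂ = 2.26168 × 85.74 ≈ 193.9164 billion.
ΔM = M₂ − M₁ = 193.9164 − 181.8053 = 12.1111 billion.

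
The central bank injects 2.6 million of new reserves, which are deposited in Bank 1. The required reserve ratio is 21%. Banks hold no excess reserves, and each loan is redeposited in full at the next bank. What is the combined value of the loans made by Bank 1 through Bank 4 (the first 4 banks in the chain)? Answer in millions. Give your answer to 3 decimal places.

Bank i lends (1 − rr)^i of the original deposit: Bank 1 lends 2.6·0.7900 = 2.0540, Bank 2 lends 2.6·0.7900² ≈ 1.6227, and so on.
Summing a geometric series: total = 2.6·[0.7900·(1 − 0.7900^4) / (1 − 0.7900)] ≈ 5.9713 million.

5.971 million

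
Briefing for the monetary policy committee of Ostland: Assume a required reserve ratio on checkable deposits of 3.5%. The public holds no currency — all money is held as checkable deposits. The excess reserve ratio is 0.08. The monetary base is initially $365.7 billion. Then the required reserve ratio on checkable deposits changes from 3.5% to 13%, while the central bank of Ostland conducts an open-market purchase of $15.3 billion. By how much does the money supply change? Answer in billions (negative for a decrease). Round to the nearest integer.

Before: m₁ = 1 / (0.035 + 0.08) ≈ 8.6957, MB₁ = 365.7, so M₁ = 8.6957 × 365.7 ≈ 3180.0175 billion.
After: m₂ = 1 / (0.13 + 0.08) ≈ 4.7619, MB₂ = 365.7 + 15.3 = 381, so M₂ = 4.7619 × 381 = 1814.2839 billion.
ΔM = M₂ − M₁ = 1814.2839 − 3180.0175 = -1365.7336 billion.

-1366 billion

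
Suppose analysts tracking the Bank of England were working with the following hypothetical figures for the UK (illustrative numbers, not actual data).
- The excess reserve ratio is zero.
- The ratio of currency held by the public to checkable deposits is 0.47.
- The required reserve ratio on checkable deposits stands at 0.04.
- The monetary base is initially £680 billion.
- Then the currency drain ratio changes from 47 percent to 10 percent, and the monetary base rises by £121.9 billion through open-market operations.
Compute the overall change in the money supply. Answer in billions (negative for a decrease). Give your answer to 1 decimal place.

Before: m₁ = (1 + 0.47) / (0.04 + 0.47) ≈ 2.88235, MB₁ = 680, so M₁ = 2.88235 × 680 = 1959.998 billion.
After: m₂ = (1 + 0.1) / (0.04 + 0.1) ≈ 7.85714, MB₂ = 680 + 121.9 = 801.9, so M₂ = 7.85714 × 801.9 ≈ 6300.6406 billion.
ΔM = M₂ − M₁ = 6300.6406 − 1959.998 = 4340.6426 billion.

£4340.6 billion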